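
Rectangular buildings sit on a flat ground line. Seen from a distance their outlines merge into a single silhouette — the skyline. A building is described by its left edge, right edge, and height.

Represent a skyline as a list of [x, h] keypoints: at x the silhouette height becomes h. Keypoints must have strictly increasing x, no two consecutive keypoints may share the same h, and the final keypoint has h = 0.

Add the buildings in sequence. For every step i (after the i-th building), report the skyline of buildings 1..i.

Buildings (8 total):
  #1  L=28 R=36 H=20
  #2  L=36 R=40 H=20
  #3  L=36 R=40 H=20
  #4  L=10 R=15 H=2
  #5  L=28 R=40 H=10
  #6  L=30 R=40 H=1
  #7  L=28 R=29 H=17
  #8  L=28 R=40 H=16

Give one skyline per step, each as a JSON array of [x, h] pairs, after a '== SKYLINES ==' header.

== SKYLINES ==
[[28,20],[36,0]]
[[28,20],[40,0]]
[[28,20],[40,0]]
[[10,2],[15,0],[28,20],[40,0]]
[[10,2],[15,0],[28,20],[40,0]]
[[10,2],[15,0],[28,20],[40,0]]
[[10,2],[15,0],[28,20],[40,0]]
[[10,2],[15,0],[28,20],[40,0]]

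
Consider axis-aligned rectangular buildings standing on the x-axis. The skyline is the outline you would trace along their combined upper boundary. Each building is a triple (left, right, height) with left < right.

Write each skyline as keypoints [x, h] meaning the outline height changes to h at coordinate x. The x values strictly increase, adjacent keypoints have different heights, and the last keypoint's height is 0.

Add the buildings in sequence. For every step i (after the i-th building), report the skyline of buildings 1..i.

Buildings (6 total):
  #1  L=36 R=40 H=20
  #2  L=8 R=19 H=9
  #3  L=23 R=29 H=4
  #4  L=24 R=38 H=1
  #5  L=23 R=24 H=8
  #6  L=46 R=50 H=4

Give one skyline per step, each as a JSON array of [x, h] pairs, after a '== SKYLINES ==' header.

== SKYLINES ==
[[36,20],[40,0]]
[[8,9],[19,0],[36,20],[40,0]]
[[8,9],[19,0],[23,4],[29,0],[36,20],[40,0]]
[[8,9],[19,0],[23,4],[29,1],[36,20],[40,0]]
[[8,9],[19,0],[23,8],[24,4],[29,1],[36,20],[40,0]]
[[8,9],[19,0],[23,8],[24,4],[29,1],[36,20],[40,0],[46,4],[50,0]]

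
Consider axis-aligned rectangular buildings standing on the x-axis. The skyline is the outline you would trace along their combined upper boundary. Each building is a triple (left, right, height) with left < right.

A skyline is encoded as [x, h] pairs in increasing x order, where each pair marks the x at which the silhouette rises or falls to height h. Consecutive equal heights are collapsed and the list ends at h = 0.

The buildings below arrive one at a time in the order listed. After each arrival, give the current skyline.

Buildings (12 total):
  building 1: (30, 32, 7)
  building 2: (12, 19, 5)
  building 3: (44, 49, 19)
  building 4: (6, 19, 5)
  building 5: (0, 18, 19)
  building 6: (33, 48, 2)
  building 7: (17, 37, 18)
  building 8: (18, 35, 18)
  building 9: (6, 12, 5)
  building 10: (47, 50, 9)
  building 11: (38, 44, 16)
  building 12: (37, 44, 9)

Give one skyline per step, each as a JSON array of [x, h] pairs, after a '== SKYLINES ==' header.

== SKYLINES ==
[[30,7],[32,0]]
[[12,5],[19,0],[30,7],[32,0]]
[[12,5],[19,0],[30,7],[32,0],[44,19],[49,0]]
[[6,5],[19,0],[30,7],[32,0],[44,19],[49,0]]
[[0,19],[18,5],[19,0],[30,7],[32,0],[44,19],[49,0]]
[[0,19],[18,5],[19,0],[30,7],[32,0],[33,2],[44,19],[49,0]]
[[0,19],[18,18],[37,2],[44,19],[49,0]]
[[0,19],[18,18],[37,2],[44,19],[49,0]]
[[0,19],[18,18],[37,2],[44,19],[49,0]]
[[0,19],[18,18],[37,2],[44,19],[49,9],[50,0]]
[[0,19],[18,18],[37,2],[38,16],[44,19],[49,9],[50,0]]
[[0,19],[18,18],[37,9],[38,16],[44,19],[49,9],[50,0]]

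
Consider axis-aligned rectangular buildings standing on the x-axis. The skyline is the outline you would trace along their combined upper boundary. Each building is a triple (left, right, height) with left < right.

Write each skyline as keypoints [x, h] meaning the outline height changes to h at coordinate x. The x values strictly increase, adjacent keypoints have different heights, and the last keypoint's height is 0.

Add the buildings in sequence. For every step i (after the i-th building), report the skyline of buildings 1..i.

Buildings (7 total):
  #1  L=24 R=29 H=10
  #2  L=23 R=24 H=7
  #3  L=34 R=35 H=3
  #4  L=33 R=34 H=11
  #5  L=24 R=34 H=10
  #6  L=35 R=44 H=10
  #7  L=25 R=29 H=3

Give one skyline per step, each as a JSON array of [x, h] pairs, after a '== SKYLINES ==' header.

== SKYLINES ==
[[24,10],[29,0]]
[[23,7],[24,10],[29,0]]
[[23,7],[24,10],[29,0],[34,3],[35,0]]
[[23,7],[24,10],[29,0],[33,11],[34,3],[35,0]]
[[23,7],[24,10],[33,11],[34,3],[35,0]]
[[23,7],[24,10],[33,11],[34,3],[35,10],[44,0]]
[[23,7],[24,10],[33,11],[34,3],[35,10],[44,0]]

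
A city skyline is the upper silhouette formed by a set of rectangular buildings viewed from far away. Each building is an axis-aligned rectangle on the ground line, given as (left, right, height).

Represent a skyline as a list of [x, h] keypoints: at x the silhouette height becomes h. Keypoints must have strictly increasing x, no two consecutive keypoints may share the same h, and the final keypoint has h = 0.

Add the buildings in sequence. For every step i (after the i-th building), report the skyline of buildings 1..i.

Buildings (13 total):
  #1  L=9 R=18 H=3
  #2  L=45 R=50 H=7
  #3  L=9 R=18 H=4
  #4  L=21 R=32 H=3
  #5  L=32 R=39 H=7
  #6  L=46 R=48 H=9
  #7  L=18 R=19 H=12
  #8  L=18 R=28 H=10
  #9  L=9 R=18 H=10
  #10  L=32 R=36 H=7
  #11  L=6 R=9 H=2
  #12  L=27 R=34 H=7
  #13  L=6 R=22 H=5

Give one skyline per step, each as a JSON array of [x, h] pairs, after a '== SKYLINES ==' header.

== SKYLINES ==
[[9,3],[18,0]]
[[9,3],[18,0],[45,7],[50,0]]
[[9,4],[18,0],[45,7],[50,0]]
[[9,4],[18,0],[21,3],[32,0],[45,7],[50,0]]
[[9,4],[18,0],[21,3],[32,7],[39,0],[45,7],[50,0]]
[[9,4],[18,0],[21,3],[32,7],[39,0],[45,7],[46,9],[48,7],[50,0]]
[[9,4],[18,12],[19,0],[21,3],[32,7],[39,0],[45,7],[46,9],[48,7],[50,0]]
[[9,4],[18,12],[19,10],[28,3],[32,7],[39,0],[45,7],[46,9],[48,7],[50,0]]
[[9,10],[18,12],[19,10],[28,3],[32,7],[39,0],[45,7],[46,9],[48,7],[50,0]]
[[9,10],[18,12],[19,10],[28,3],[32,7],[39,0],[45,7],[46,9],[48,7],[50,0]]
[[6,2],[9,10],[18,12],[19,10],[28,3],[32,7],[39,0],[45,7],[46,9],[48,7],[50,0]]
[[6,2],[9,10],[18,12],[19,10],[28,7],[39,0],[45,7],[46,9],[48,7],[50,0]]
[[6,5],[9,10],[18,12],[19,10],[28,7],[39,0],[45,7],[46,9],[48,7],[50,0]]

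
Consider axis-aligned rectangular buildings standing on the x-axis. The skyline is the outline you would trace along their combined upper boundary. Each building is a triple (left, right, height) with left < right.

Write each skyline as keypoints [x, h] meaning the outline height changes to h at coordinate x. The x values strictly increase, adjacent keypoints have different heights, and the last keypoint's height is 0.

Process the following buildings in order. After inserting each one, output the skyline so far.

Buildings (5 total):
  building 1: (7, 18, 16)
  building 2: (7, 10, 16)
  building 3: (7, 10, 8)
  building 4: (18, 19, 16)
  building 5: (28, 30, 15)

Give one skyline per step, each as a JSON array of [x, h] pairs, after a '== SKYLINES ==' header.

== SKYLINES ==
[[7,16],[18,0]]
[[7,16],[18,0]]
[[7,16],[18,0]]
[[7,16],[19,0]]
[[7,16],[19,0],[28,15],[30,0]]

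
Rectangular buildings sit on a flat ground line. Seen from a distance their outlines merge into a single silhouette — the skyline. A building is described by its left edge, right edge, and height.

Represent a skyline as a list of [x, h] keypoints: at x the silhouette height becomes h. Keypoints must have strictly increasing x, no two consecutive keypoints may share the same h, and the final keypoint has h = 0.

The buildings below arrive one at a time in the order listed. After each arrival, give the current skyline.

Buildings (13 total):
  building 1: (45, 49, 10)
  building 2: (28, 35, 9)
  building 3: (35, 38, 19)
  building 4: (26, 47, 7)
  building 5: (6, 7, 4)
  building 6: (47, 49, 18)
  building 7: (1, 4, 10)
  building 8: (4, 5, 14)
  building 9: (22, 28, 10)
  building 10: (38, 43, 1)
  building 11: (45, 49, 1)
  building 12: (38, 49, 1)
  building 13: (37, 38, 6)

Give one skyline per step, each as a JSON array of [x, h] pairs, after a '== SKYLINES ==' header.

== SKYLINES ==
[[45,10],[49,0]]
[[28,9],[35,0],[45,10],[49,0]]
[[28,9],[35,19],[38,0],[45,10],[49,0]]
[[26,7],[28,9],[35,19],[38,7],[45,10],[49,0]]
[[6,4],[7,0],[26,7],[28,9],[35,19],[38,7],[45,10],[49,0]]
[[6,4],[7,0],[26,7],[28,9],[35,19],[38,7],[45,10],[47,18],[49,0]]
[[1,10],[4,0],[6,4],[7,0],[26,7],[28,9],[35,19],[38,7],[45,10],[47,18],[49,0]]
[[1,10],[4,14],[5,0],[6,4],[7,0],[26,7],[28,9],[35,19],[38,7],[45,10],[47,18],[49,0]]
[[1,10],[4,14],[5,0],[6,4],[7,0],[22,10],[28,9],[35,19],[38,7],[45,10],[47,18],[49,0]]
[[1,10],[4,14],[5,0],[6,4],[7,0],[22,10],[28,9],[35,19],[38,7],[45,10],[47,18],[49,0]]
[[1,10],[4,14],[5,0],[6,4],[7,0],[22,10],[28,9],[35,19],[38,7],[45,10],[47,18],[49,0]]
[[1,10],[4,14],[5,0],[6,4],[7,0],[22,10],[28,9],[35,19],[38,7],[45,10],[47,18],[49,0]]
[[1,10],[4,14],[5,0],[6,4],[7,0],[22,10],[28,9],[35,19],[38,7],[45,10],[47,18],[49,0]]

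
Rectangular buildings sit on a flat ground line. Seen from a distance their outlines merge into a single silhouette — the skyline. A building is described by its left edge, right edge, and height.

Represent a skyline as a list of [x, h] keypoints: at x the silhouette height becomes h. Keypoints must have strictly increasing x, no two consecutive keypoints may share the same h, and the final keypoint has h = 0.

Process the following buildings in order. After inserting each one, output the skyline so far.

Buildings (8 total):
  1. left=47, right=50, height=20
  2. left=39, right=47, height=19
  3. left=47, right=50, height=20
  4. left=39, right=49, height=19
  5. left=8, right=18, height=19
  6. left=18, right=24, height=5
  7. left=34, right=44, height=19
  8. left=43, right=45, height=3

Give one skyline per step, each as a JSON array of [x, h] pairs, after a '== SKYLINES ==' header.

== SKYLINES ==
[[47,20],[50,0]]
[[39,19],[47,20],[50,0]]
[[39,19],[47,20],[50,0]]
[[39,19],[47,20],[50,0]]
[[8,19],[18,0],[39,19],[47,20],[50,0]]
[[8,19],[18,5],[24,0],[39,19],[47,20],[50,0]]
[[8,19],[18,5],[24,0],[34,19],[47,20],[50,0]]
[[8,19],[18,5],[24,0],[34,19],[47,20],[50,0]]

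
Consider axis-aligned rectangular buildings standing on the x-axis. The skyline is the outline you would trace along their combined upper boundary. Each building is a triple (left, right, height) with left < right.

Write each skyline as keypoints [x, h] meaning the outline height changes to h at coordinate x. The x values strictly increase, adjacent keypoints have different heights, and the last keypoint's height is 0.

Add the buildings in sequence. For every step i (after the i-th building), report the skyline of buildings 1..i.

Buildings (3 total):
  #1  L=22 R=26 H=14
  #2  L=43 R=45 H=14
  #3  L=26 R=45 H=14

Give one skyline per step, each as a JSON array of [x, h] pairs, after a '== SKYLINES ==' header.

== SKYLINES ==
[[22,14],[26,0]]
[[22,14],[26,0],[43,14],[45,0]]
[[22,14],[45,0]]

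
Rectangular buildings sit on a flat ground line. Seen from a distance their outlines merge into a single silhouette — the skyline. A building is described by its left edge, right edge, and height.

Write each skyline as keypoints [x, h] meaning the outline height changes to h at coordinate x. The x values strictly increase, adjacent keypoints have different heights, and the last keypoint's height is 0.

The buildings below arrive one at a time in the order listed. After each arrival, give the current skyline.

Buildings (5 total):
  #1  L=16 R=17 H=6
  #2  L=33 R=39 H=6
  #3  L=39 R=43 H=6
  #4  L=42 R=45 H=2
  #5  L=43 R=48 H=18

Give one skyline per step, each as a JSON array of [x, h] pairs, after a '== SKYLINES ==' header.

== SKYLINES ==
[[16,6],[17,0]]
[[16,6],[17,0],[33,6],[39,0]]
[[16,6],[17,0],[33,6],[43,0]]
[[16,6],[17,0],[33,6],[43,2],[45,0]]
[[16,6],[17,0],[33,6],[43,18],[48,0]]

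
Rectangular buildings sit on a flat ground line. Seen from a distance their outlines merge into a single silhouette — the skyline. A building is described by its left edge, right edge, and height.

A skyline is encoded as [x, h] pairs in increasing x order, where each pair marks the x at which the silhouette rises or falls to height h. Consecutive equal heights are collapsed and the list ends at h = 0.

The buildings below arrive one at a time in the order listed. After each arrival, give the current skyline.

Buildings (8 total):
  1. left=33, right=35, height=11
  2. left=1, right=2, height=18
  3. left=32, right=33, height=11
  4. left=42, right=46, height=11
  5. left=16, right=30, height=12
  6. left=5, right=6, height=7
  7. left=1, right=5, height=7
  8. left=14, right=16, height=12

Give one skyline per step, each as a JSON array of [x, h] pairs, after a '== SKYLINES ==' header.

== SKYLINES ==
[[33,11],[35,0]]
[[1,18],[2,0],[33,11],[35,0]]
[[1,18],[2,0],[32,11],[35,0]]
[[1,18],[2,0],[32,11],[35,0],[42,11],[46,0]]
[[1,18],[2,0],[16,12],[30,0],[32,11],[35,0],[42,11],[46,0]]
[[1,18],[2,0],[5,7],[6,0],[16,12],[30,0],[32,11],[35,0],[42,11],[46,0]]
[[1,18],[2,7],[6,0],[16,12],[30,0],[32,11],[35,0],[42,11],[46,0]]
[[1,18],[2,7],[6,0],[14,12],[30,0],[32,11],[35,0],[42,11],[46,0]]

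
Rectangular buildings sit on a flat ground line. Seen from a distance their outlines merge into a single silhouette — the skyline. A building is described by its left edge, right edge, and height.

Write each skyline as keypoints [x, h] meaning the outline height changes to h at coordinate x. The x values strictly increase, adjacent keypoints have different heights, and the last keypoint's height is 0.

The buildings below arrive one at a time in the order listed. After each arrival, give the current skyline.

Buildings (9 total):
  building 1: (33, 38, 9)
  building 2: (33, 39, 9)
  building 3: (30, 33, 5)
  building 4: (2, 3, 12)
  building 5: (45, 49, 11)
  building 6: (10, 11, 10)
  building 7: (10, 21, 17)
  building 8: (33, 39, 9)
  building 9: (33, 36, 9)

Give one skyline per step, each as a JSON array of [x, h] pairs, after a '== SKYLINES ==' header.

== SKYLINES ==
[[33,9],[38,0]]
[[33,9],[39,0]]
[[30,5],[33,9],[39,0]]
[[2,12],[3,0],[30,5],[33,9],[39,0]]
[[2,12],[3,0],[30,5],[33,9],[39,0],[45,11],[49,0]]
[[2,12],[3,0],[10,10],[11,0],[30,5],[33,9],[39,0],[45,11],[49,0]]
[[2,12],[3,0],[10,17],[21,0],[30,5],[33,9],[39,0],[45,11],[49,0]]
[[2,12],[3,0],[10,17],[21,0],[30,5],[33,9],[39,0],[45,11],[49,0]]
[[2,12],[3,0],[10,17],[21,0],[30,5],[33,9],[39,0],[45,11],[49,0]]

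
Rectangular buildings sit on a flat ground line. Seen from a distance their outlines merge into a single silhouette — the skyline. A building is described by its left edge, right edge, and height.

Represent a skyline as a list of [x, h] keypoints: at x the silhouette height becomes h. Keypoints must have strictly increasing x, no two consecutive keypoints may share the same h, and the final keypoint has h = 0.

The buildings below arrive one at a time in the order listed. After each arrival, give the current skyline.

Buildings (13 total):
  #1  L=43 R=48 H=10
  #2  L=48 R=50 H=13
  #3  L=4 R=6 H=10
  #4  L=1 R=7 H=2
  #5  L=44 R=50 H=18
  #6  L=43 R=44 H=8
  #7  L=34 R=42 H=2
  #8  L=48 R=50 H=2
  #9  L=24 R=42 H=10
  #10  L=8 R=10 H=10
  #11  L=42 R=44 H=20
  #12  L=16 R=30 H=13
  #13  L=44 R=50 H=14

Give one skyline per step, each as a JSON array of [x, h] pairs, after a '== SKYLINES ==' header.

== SKYLINES ==
[[43,10],[48,0]]
[[43,10],[48,13],[50,0]]
[[4,10],[6,0],[43,10],[48,13],[50,0]]
[[1,2],[4,10],[6,2],[7,0],[43,10],[48,13],[50,0]]
[[1,2],[4,10],[6,2],[7,0],[43,10],[44,18],[50,0]]
[[1,2],[4,10],[6,2],[7,0],[43,10],[44,18],[50,0]]
[[1,2],[4,10],[6,2],[7,0],[34,2],[42,0],[43,10],[44,18],[50,0]]
[[1,2],[4,10],[6,2],[7,0],[34,2],[42,0],[43,10],[44,18],[50,0]]
[[1,2],[4,10],[6,2],[7,0],[24,10],[42,0],[43,10],[44,18],[50,0]]
[[1,2],[4,10],[6,2],[7,0],[8,10],[10,0],[24,10],[42,0],[43,10],[44,18],[50,0]]
[[1,2],[4,10],[6,2],[7,0],[8,10],[10,0],[24,10],[42,20],[44,18],[50,0]]
[[1,2],[4,10],[6,2],[7,0],[8,10],[10,0],[16,13],[30,10],[42,20],[44,18],[50,0]]
[[1,2],[4,10],[6,2],[7,0],[8,10],[10,0],[16,13],[30,10],[42,20],[44,18],[50,0]]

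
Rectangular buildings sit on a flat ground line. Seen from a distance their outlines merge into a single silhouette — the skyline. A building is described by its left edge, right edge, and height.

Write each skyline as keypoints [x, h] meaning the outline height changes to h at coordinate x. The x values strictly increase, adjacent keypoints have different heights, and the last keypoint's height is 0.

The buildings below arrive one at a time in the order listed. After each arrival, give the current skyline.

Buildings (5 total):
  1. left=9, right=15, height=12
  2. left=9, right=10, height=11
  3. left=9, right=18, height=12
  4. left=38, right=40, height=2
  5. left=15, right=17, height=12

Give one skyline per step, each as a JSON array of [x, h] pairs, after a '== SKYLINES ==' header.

== SKYLINES ==
[[9,12],[15,0]]
[[9,12],[15,0]]
[[9,12],[18,0]]
[[9,12],[18,0],[38,2],[40,0]]
[[9,12],[18,0],[38,2],[40,0]]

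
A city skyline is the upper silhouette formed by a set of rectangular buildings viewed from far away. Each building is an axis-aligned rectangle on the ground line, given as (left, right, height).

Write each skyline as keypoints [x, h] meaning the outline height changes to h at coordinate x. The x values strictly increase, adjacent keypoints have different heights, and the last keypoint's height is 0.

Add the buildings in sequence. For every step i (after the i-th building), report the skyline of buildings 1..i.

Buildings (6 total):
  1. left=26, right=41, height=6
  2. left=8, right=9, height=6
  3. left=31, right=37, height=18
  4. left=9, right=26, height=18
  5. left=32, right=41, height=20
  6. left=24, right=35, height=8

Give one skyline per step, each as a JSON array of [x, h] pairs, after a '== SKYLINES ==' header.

== SKYLINES ==
[[26,6],[41,0]]
[[8,6],[9,0],[26,6],[41,0]]
[[8,6],[9,0],[26,6],[31,18],[37,6],[41,0]]
[[8,6],[9,18],[26,6],[31,18],[37,6],[41,0]]
[[8,6],[9,18],[26,6],[31,18],[32,20],[41,0]]
[[8,6],[9,18],[26,8],[31,18],[32,20],[41,0]]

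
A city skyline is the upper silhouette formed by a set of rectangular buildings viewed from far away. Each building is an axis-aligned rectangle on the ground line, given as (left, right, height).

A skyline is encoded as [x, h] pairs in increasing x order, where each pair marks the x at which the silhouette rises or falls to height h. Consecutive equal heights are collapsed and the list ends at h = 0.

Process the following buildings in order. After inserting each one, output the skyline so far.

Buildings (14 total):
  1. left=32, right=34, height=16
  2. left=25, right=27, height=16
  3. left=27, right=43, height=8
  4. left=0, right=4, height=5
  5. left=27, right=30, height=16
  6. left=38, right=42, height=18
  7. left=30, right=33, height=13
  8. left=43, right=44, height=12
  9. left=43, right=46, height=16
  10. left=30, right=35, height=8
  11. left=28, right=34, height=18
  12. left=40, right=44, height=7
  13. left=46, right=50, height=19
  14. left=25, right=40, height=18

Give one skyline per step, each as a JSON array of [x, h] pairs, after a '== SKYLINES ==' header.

== SKYLINES ==
[[32,16],[34,0]]
[[25,16],[27,0],[32,16],[34,0]]
[[25,16],[27,8],[32,16],[34,8],[43,0]]
[[0,5],[4,0],[25,16],[27,8],[32,16],[34,8],[43,0]]
[[0,5],[4,0],[25,16],[30,8],[32,16],[34,8],[43,0]]
[[0,5],[4,0],[25,16],[30,8],[32,16],[34,8],[38,18],[42,8],[43,0]]
[[0,5],[4,0],[25,16],[30,13],[32,16],[34,8],[38,18],[42,8],[43,0]]
[[0,5],[4,0],[25,16],[30,13],[32,16],[34,8],[38,18],[42,8],[43,12],[44,0]]
[[0,5],[4,0],[25,16],[30,13],[32,16],[34,8],[38,18],[42,8],[43,16],[46,0]]
[[0,5],[4,0],[25,16],[30,13],[32,16],[34,8],[38,18],[42,8],[43,16],[46,0]]
[[0,5],[4,0],[25,16],[28,18],[34,8],[38,18],[42,8],[43,16],[46,0]]
[[0,5],[4,0],[25,16],[28,18],[34,8],[38,18],[42,8],[43,16],[46,0]]
[[0,5],[4,0],[25,16],[28,18],[34,8],[38,18],[42,8],[43,16],[46,19],[50,0]]
[[0,5],[4,0],[25,18],[42,8],[43,16],[46,19],[50,0]]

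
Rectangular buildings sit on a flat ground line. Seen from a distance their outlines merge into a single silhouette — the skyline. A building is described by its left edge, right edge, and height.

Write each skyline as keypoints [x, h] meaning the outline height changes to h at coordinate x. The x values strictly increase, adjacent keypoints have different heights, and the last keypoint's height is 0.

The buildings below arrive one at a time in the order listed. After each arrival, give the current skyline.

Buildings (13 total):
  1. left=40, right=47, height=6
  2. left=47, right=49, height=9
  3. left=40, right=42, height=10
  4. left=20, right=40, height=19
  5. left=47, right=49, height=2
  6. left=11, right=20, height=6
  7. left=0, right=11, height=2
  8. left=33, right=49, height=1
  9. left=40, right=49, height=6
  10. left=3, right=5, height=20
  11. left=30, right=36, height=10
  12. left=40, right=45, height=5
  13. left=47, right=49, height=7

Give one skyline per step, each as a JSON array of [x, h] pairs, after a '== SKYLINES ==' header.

== SKYLINES ==
[[40,6],[47,0]]
[[40,6],[47,9],[49,0]]
[[40,10],[42,6],[47,9],[49,0]]
[[20,19],[40,10],[42,6],[47,9],[49,0]]
[[20,19],[40,10],[42,6],[47,9],[49,0]]
[[11,6],[20,19],[40,10],[42,6],[47,9],[49,0]]
[[0,2],[11,6],[20,19],[40,10],[42,6],[47,9],[49,0]]
[[0,2],[11,6],[20,19],[40,10],[42,6],[47,9],[49,0]]
[[0,2],[11,6],[20,19],[40,10],[42,6],[47,9],[49,0]]
[[0,2],[3,20],[5,2],[11,6],[20,19],[40,10],[42,6],[47,9],[49,0]]
[[0,2],[3,20],[5,2],[11,6],[20,19],[40,10],[42,6],[47,9],[49,0]]
[[0,2],[3,20],[5,2],[11,6],[20,19],[40,10],[42,6],[47,9],[49,0]]
[[0,2],[3,20],[5,2],[11,6],[20,19],[40,10],[42,6],[47,9],[49,0]]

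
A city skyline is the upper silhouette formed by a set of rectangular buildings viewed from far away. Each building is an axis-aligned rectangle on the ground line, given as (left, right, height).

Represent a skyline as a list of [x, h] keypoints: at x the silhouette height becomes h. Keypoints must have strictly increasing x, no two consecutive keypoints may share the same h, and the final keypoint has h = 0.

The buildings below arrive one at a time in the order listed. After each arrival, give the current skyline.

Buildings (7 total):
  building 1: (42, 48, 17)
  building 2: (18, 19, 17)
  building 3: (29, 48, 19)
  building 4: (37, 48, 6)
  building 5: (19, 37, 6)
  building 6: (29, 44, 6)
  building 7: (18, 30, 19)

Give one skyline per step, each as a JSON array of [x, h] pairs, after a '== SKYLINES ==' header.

== SKYLINES ==
[[42,17],[48,0]]
[[18,17],[19,0],[42,17],[48,0]]
[[18,17],[19,0],[29,19],[48,0]]
[[18,17],[19,0],[29,19],[48,0]]
[[18,17],[19,6],[29,19],[48,0]]
[[18,17],[19,6],[29,19],[48,0]]
[[18,19],[48,0]]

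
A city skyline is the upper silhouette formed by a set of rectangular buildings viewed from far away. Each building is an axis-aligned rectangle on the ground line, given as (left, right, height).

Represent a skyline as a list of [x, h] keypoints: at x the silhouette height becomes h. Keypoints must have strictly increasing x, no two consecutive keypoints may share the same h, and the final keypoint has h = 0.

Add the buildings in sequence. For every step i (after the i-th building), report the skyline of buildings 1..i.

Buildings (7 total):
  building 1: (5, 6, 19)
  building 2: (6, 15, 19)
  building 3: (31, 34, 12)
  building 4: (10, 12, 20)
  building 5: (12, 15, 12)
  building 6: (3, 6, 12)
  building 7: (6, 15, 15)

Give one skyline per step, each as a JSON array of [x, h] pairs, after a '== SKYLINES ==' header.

== SKYLINES ==
[[5,19],[6,0]]
[[5,19],[15,0]]
[[5,19],[15,0],[31,12],[34,0]]
[[5,19],[10,20],[12,19],[15,0],[31,12],[34,0]]
[[5,19],[10,20],[12,19],[15,0],[31,12],[34,0]]
[[3,12],[5,19],[10,20],[12,19],[15,0],[31,12],[34,0]]
[[3,12],[5,19],[10,20],[12,19],[15,0],[31,12],[34,0]]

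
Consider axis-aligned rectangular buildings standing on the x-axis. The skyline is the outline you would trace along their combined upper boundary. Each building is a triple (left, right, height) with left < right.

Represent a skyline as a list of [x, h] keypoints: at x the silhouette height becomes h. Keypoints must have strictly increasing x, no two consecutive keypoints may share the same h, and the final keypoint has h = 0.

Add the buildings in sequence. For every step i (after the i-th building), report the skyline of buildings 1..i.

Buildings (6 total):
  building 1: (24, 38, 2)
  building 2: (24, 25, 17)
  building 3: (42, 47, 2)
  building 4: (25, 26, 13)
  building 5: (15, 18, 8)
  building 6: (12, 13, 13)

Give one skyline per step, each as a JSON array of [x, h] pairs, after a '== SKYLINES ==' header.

== SKYLINES ==
[[24,2],[38,0]]
[[24,17],[25,2],[38,0]]
[[24,17],[25,2],[38,0],[42,2],[47,0]]
[[24,17],[25,13],[26,2],[38,0],[42,2],[47,0]]
[[15,8],[18,0],[24,17],[25,13],[26,2],[38,0],[42,2],[47,0]]
[[12,13],[13,0],[15,8],[18,0],[24,17],[25,13],[26,2],[38,0],[42,2],[47,0]]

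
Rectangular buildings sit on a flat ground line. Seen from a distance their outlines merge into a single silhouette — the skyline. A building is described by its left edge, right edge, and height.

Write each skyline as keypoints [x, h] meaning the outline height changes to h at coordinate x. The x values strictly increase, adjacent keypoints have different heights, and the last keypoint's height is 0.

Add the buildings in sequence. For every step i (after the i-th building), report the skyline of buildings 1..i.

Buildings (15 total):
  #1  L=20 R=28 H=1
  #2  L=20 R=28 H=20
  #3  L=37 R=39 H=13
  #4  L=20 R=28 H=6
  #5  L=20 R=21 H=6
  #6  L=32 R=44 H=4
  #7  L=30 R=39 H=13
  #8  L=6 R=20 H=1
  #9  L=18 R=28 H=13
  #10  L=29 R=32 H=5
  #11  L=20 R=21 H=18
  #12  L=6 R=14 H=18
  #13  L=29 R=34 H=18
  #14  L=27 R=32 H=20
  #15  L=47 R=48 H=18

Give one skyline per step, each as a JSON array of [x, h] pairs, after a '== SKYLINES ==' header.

== SKYLINES ==
[[20,1],[28,0]]
[[20,20],[28,0]]
[[20,20],[28,0],[37,13],[39,0]]
[[20,20],[28,0],[37,13],[39,0]]
[[20,20],[28,0],[37,13],[39,0]]
[[20,20],[28,0],[32,4],[37,13],[39,4],[44,0]]
[[20,20],[28,0],[30,13],[39,4],[44,0]]
[[6,1],[20,20],[28,0],[30,13],[39,4],[44,0]]
[[6,1],[18,13],[20,20],[28,0],[30,13],[39,4],[44,0]]
[[6,1],[18,13],[20,20],[28,0],[29,5],[30,13],[39,4],[44,0]]
[[6,1],[18,13],[20,20],[28,0],[29,5],[30,13],[39,4],[44,0]]
[[6,18],[14,1],[18,13],[20,20],[28,0],[29,5],[30,13],[39,4],[44,0]]
[[6,18],[14,1],[18,13],[20,20],[28,0],[29,18],[34,13],[39,4],[44,0]]
[[6,18],[14,1],[18,13],[20,20],[32,18],[34,13],[39,4],[44,0]]
[[6,18],[14,1],[18,13],[20,20],[32,18],[34,13],[39,4],[44,0],[47,18],[48,0]]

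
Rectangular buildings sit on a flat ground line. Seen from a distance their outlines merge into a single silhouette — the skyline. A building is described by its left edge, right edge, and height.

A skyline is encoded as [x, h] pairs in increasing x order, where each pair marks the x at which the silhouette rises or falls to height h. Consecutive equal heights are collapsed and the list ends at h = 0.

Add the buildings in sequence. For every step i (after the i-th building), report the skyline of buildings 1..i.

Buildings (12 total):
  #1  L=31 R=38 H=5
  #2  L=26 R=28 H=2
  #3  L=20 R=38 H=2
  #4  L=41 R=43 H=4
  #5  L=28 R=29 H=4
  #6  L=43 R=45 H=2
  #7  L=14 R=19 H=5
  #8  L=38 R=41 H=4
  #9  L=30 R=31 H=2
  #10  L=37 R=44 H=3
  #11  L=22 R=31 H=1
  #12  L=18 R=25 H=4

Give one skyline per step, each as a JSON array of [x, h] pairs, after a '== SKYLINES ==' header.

== SKYLINES ==
[[31,5],[38,0]]
[[26,2],[28,0],[31,5],[38,0]]
[[20,2],[31,5],[38,0]]
[[20,2],[31,5],[38,0],[41,4],[43,0]]
[[20,2],[28,4],[29,2],[31,5],[38,0],[41,4],[43,0]]
[[20,2],[28,4],[29,2],[31,5],[38,0],[41,4],[43,2],[45,0]]
[[14,5],[19,0],[20,2],[28,4],[29,2],[31,5],[38,0],[41,4],[43,2],[45,0]]
[[14,5],[19,0],[20,2],[28,4],[29,2],[31,5],[38,4],[43,2],[45,0]]
[[14,5],[19,0],[20,2],[28,4],[29,2],[31,5],[38,4],[43,2],[45,0]]
[[14,5],[19,0],[20,2],[28,4],[29,2],[31,5],[38,4],[43,3],[44,2],[45,0]]
[[14,5],[19,0],[20,2],[28,4],[29,2],[31,5],[38,4],[43,3],[44,2],[45,0]]
[[14,5],[19,4],[25,2],[28,4],[29,2],[31,5],[38,4],[43,3],[44,2],[45,0]]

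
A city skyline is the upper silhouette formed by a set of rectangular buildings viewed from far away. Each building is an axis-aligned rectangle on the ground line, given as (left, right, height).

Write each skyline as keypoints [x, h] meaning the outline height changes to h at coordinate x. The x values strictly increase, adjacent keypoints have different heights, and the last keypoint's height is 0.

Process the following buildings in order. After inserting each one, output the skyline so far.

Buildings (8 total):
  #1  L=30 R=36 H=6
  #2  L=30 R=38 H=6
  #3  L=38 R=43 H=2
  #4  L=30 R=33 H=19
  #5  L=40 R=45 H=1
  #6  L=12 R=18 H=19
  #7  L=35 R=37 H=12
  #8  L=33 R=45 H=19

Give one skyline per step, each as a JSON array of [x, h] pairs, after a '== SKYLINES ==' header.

== SKYLINES ==
[[30,6],[36,0]]
[[30,6],[38,0]]
[[30,6],[38,2],[43,0]]
[[30,19],[33,6],[38,2],[43,0]]
[[30,19],[33,6],[38,2],[43,1],[45,0]]
[[12,19],[18,0],[30,19],[33,6],[38,2],[43,1],[45,0]]
[[12,19],[18,0],[30,19],[33,6],[35,12],[37,6],[38,2],[43,1],[45,0]]
[[12,19],[18,0],[30,19],[45,0]]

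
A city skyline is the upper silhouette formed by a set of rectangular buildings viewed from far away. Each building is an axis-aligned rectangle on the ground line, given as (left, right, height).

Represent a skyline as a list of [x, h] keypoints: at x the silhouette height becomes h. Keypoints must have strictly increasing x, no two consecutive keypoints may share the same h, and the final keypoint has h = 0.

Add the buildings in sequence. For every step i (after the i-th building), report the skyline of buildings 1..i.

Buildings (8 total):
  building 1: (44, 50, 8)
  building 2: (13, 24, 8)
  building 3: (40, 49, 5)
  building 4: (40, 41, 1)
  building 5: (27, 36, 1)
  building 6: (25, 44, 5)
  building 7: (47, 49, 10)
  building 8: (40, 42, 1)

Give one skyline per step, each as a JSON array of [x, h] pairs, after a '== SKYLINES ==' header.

== SKYLINES ==
[[44,8],[50,0]]
[[13,8],[24,0],[44,8],[50,0]]
[[13,8],[24,0],[40,5],[44,8],[50,0]]
[[13,8],[24,0],[40,5],[44,8],[50,0]]
[[13,8],[24,0],[27,1],[36,0],[40,5],[44,8],[50,0]]
[[13,8],[24,0],[25,5],[44,8],[50,0]]
[[13,8],[24,0],[25,5],[44,8],[47,10],[49,8],[50,0]]
[[13,8],[24,0],[25,5],[44,8],[47,10],[49,8],[50,0]]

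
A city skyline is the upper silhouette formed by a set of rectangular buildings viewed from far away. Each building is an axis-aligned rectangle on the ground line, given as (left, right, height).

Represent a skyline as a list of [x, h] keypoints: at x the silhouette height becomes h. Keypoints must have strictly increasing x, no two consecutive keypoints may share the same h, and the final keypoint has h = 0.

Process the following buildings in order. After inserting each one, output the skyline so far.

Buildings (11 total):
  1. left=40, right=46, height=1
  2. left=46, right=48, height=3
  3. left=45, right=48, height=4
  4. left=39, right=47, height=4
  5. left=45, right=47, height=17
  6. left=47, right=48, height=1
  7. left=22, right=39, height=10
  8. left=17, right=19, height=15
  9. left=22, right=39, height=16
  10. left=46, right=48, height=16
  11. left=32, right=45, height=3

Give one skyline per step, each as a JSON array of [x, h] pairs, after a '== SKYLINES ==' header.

== SKYLINES ==
[[40,1],[46,0]]
[[40,1],[46,3],[48,0]]
[[40,1],[45,4],[48,0]]
[[39,4],[48,0]]
[[39,4],[45,17],[47,4],[48,0]]
[[39,4],[45,17],[47,4],[48,0]]
[[22,10],[39,4],[45,17],[47,4],[48,0]]
[[17,15],[19,0],[22,10],[39,4],[45,17],[47,4],[48,0]]
[[17,15],[19,0],[22,16],[39,4],[45,17],[47,4],[48,0]]
[[17,15],[19,0],[22,16],[39,4],[45,17],[47,16],[48,0]]
[[17,15],[19,0],[22,16],[39,4],[45,17],[47,16],[48,0]]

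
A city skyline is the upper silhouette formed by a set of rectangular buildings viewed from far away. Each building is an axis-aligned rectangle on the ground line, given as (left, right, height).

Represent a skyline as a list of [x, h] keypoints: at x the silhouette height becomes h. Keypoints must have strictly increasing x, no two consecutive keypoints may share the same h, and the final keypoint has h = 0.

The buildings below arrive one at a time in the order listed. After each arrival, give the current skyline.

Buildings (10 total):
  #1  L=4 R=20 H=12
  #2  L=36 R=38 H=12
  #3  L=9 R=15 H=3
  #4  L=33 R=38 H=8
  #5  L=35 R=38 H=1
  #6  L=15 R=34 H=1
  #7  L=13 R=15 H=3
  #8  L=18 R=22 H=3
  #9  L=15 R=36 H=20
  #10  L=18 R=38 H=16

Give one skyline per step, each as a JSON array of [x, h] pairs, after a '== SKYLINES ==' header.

== SKYLINES ==
[[4,12],[20,0]]
[[4,12],[20,0],[36,12],[38,0]]
[[4,12],[20,0],[36,12],[38,0]]
[[4,12],[20,0],[33,8],[36,12],[38,0]]
[[4,12],[20,0],[33,8],[36,12],[38,0]]
[[4,12],[20,1],[33,8],[36,12],[38,0]]
[[4,12],[20,1],[33,8],[36,12],[38,0]]
[[4,12],[20,3],[22,1],[33,8],[36,12],[38,0]]
[[4,12],[15,20],[36,12],[38,0]]
[[4,12],[15,20],[36,16],[38,0]]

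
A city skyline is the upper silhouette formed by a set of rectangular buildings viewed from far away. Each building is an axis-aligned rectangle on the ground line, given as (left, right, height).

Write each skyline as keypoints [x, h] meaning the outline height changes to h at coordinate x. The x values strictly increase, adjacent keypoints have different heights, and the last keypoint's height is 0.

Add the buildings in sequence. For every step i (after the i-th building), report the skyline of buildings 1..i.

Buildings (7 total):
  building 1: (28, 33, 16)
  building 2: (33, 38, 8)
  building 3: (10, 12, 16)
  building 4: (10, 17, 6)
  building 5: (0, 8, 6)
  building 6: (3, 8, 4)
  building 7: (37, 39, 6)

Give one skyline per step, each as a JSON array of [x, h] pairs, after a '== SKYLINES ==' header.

== SKYLINES ==
[[28,16],[33,0]]
[[28,16],[33,8],[38,0]]
[[10,16],[12,0],[28,16],[33,8],[38,0]]
[[10,16],[12,6],[17,0],[28,16],[33,8],[38,0]]
[[0,6],[8,0],[10,16],[12,6],[17,0],[28,16],[33,8],[38,0]]
[[0,6],[8,0],[10,16],[12,6],[17,0],[28,16],[33,8],[38,0]]
[[0,6],[8,0],[10,16],[12,6],[17,0],[28,16],[33,8],[38,6],[39,0]]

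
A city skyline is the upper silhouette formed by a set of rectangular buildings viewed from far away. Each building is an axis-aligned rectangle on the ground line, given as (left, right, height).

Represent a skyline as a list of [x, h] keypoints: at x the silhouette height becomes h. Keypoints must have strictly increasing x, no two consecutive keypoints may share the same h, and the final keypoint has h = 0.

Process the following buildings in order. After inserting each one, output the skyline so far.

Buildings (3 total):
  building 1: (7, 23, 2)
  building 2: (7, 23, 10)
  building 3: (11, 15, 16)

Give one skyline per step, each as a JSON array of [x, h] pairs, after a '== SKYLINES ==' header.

== SKYLINES ==
[[7,2],[23,0]]
[[7,10],[23,0]]
[[7,10],[11,16],[15,10],[23,0]]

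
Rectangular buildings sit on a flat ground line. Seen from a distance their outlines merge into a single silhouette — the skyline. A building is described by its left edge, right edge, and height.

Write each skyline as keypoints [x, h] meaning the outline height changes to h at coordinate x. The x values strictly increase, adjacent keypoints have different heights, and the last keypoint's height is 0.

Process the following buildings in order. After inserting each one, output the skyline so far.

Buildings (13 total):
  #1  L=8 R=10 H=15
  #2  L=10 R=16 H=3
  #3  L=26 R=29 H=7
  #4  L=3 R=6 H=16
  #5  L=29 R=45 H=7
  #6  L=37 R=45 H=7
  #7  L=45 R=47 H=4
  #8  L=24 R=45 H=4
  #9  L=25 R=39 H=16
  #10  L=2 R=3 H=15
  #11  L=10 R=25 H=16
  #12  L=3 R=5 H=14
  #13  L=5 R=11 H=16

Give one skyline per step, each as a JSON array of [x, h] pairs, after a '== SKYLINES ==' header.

== SKYLINES ==
[[8,15],[10,0]]
[[8,15],[10,3],[16,0]]
[[8,15],[10,3],[16,0],[26,7],[29,0]]
[[3,16],[6,0],[8,15],[10,3],[16,0],[26,7],[29,0]]
[[3,16],[6,0],[8,15],[10,3],[16,0],[26,7],[45,0]]
[[3,16],[6,0],[8,15],[10,3],[16,0],[26,7],[45,0]]
[[3,16],[6,0],[8,15],[10,3],[16,0],[26,7],[45,4],[47,0]]
[[3,16],[6,0],[8,15],[10,3],[16,0],[24,4],[26,7],[45,4],[47,0]]
[[3,16],[6,0],[8,15],[10,3],[16,0],[24,4],[25,16],[39,7],[45,4],[47,0]]
[[2,15],[3,16],[6,0],[8,15],[10,3],[16,0],[24,4],[25,16],[39,7],[45,4],[47,0]]
[[2,15],[3,16],[6,0],[8,15],[10,16],[39,7],[45,4],[47,0]]
[[2,15],[3,16],[6,0],[8,15],[10,16],[39,7],[45,4],[47,0]]
[[2,15],[3,16],[39,7],[45,4],[47,0]]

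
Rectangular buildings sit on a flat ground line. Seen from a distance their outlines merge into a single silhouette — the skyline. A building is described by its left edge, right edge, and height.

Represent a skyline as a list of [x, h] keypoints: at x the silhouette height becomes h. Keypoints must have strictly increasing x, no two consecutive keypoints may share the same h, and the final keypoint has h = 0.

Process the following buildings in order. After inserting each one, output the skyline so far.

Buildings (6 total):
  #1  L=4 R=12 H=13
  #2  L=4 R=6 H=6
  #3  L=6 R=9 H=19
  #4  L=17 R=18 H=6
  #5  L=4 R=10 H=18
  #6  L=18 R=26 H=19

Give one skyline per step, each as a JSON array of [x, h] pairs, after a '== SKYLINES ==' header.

== SKYLINES ==
[[4,13],[12,0]]
[[4,13],[12,0]]
[[4,13],[6,19],[9,13],[12,0]]
[[4,13],[6,19],[9,13],[12,0],[17,6],[18,0]]
[[4,18],[6,19],[9,18],[10,13],[12,0],[17,6],[18,0]]
[[4,18],[6,19],[9,18],[10,13],[12,0],[17,6],[18,19],[26,0]]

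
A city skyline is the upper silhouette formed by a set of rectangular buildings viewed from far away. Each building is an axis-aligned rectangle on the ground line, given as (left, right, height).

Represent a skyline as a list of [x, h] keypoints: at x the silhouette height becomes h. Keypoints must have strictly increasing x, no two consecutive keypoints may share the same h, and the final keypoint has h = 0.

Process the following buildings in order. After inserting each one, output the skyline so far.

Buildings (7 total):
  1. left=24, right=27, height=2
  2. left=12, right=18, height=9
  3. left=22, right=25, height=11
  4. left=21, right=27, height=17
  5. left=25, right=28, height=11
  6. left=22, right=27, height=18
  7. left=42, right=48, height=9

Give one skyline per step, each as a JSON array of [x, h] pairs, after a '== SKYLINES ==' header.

== SKYLINES ==
[[24,2],[27,0]]
[[12,9],[18,0],[24,2],[27,0]]
[[12,9],[18,0],[22,11],[25,2],[27,0]]
[[12,9],[18,0],[21,17],[27,0]]
[[12,9],[18,0],[21,17],[27,11],[28,0]]
[[12,9],[18,0],[21,17],[22,18],[27,11],[28,0]]
[[12,9],[18,0],[21,17],[22,18],[27,11],[28,0],[42,9],[48,0]]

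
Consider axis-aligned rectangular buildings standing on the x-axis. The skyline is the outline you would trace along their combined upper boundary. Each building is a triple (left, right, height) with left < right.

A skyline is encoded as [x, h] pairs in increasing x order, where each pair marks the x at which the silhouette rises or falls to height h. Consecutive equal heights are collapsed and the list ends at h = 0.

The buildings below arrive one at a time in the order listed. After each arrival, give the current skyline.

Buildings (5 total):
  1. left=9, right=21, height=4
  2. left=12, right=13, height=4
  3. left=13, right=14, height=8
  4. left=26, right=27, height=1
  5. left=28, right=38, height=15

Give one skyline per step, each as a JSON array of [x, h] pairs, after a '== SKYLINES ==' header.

== SKYLINES ==
[[9,4],[21,0]]
[[9,4],[21,0]]
[[9,4],[13,8],[14,4],[21,0]]
[[9,4],[13,8],[14,4],[21,0],[26,1],[27,0]]
[[9,4],[13,8],[14,4],[21,0],[26,1],[27,0],[28,15],[38,0]]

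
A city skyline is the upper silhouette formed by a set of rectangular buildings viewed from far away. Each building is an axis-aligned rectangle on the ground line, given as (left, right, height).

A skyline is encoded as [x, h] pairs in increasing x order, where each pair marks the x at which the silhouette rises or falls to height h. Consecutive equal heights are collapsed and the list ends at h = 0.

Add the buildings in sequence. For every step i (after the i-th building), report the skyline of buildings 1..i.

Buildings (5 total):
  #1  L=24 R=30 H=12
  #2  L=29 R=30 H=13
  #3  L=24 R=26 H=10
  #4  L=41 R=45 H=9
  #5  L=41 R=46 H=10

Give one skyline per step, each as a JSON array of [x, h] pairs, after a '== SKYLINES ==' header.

== SKYLINES ==
[[24,12],[30,0]]
[[24,12],[29,13],[30,0]]
[[24,12],[29,13],[30,0]]
[[24,12],[29,13],[30,0],[41,9],[45,0]]
[[24,12],[29,13],[30,0],[41,10],[46,0]]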